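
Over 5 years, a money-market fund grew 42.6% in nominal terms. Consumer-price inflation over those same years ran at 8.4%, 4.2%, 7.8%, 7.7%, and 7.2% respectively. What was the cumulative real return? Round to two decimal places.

1.44%

Cumulative inflation factor: 1.084 × 1.042 × 1.078 × 1.077 × 1.072 ≈ 1.40581.
Nominal growth factor: 1.42600. Real growth factor = 1.42600 / 1.40581 ≈ 1.01436.
Total real return ≈ 1.4363%.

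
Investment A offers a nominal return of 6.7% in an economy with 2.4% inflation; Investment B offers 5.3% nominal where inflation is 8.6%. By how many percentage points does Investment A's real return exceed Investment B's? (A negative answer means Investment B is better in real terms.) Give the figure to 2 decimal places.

7.24

Investment A real return: 1.067/1.024 − 1 = 4.199%.
Investment B real return: 1.053/1.086 − 1 = -3.039%.
Difference: 4.199 − (-3.039) = 7.238 pp.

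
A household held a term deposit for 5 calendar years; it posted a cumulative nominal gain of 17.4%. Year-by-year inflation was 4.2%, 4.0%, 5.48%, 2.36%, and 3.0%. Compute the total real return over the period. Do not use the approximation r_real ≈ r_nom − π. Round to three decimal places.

-2.584%

Cumulative inflation factor: 1.042 × 1.040 × 1.0548 × 1.0236 × 1.030 ≈ 1.20514.
Nominal growth factor: 1.17400. Real growth factor = 1.17400 / 1.20514 ≈ 0.97416.
Total real return ≈ -2.5842%.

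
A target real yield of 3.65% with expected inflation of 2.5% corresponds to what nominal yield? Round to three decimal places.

By the Fisher equation, 1 + r_nom = (1 + 3.65%)(1 + 2.5%) = 1.0365 × 1.025 = 1.0624125.
So r_nom = 6.24125%.

6.241%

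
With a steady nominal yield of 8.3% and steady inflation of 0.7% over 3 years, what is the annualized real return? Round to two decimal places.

With constant rates the annual real return is the same each year: (1+8.3%)/(1+0.7%) − 1 = 0.07547.

7.55%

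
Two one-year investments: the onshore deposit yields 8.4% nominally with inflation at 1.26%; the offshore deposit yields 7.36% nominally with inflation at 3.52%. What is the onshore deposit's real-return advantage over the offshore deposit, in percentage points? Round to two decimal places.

3.34

The onshore deposit real return: 1.084/1.0126 − 1 = 7.051%.
The offshore deposit real return: 1.0736/1.0352 − 1 = 3.709%.
Difference: 7.051 − 3.709 = 3.342 pp.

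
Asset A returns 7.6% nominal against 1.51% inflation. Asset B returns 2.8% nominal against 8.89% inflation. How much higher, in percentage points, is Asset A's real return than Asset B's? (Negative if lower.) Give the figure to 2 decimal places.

Asset A real return: 1.076/1.0151 − 1 = 5.999%.
Asset B real return: 1.028/1.0889 − 1 = -5.593%.
Difference: 5.999 − (-5.593) = 11.592 pp.

11.59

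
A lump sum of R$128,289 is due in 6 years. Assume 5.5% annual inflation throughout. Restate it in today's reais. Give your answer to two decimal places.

Price-level factor over 6 years: (1 + 5.5%)^6 ≈ 1.3788428068.
Purchasing power today: R$128,289 divided by that factor.

R$93,041.06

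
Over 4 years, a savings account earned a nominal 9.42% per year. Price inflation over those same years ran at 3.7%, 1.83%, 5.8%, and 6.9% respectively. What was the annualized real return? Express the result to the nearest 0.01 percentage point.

Cumulative inflation factor: 1.037 × 1.0183 × 1.058 × 1.069 ≈ 1.19431.
Nominal growth factor: 1.43346. Real growth factor = 1.43346 / 1.19431 ≈ 1.20024.
Annualized: 1.20024^(1/4) − 1 ≈ 0.04669.

4.67%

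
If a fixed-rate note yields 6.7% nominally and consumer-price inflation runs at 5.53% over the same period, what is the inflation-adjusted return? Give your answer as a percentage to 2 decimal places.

Real return via the Fisher equation: (1 + 6.7%)/(1 + 5.53%) − 1 = 1.067/1.0553 − 1 ≈ 0.01109.

1.11%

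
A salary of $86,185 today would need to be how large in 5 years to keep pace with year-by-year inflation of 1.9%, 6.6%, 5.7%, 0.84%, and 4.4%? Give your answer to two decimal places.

Cumulative price-level factor: 1.019 × 1.066 × 1.057 × 1.0084 × 1.044 ≈ 1.2087589749.
The nominal amount required is $86,185 scaled up by that factor.

$104,176.89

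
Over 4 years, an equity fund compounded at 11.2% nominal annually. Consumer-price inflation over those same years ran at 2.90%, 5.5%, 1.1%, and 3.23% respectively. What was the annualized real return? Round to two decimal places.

7.78%

Cumulative inflation factor: 1.0290 × 1.055 × 1.011 × 1.0323 ≈ 1.13299.
Nominal growth factor: 1.52904. Real growth factor = 1.52904 / 1.13299 ≈ 1.34957.
Annualized: 1.34957^(1/4) − 1 ≈ 0.07783.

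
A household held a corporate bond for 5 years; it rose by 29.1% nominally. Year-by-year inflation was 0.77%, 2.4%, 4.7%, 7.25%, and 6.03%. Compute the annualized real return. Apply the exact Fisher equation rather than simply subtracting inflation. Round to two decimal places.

1.00%

Cumulative inflation factor: 1.0077 × 1.024 × 1.047 × 1.0725 × 1.0603 ≈ 1.22858.
Nominal growth factor: 1.29100. Real growth factor = 1.29100 / 1.22858 ≈ 1.05081.
Annualized: 1.05081^(1/5) − 1 ≈ 0.00996.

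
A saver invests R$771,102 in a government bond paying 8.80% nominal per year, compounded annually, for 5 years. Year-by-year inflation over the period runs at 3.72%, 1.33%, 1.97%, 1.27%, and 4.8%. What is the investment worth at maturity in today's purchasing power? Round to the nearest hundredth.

R$1,033,573.21

Nominal value at maturity: R$771,102 × (1 + 8.80%)^5 ≈ R$1,175,591.15.
Price-level factor over 5 years: 1.0372 × 1.0133 × 1.0197 × 1.0127 × 1.048 ≈ 1.1374048157.
Dividing the nominal maturity value by the price-level factor gives the value in today's money.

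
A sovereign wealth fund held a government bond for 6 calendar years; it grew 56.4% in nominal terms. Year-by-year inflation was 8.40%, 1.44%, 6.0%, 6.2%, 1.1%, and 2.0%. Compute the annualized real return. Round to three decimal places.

3.443%

Cumulative inflation factor: 1.0840 × 1.0144 × 1.060 × 1.062 × 1.011 × 1.020 ≈ 1.27650.
Nominal growth factor: 1.56400. Real growth factor = 1.56400 / 1.27650 ≈ 1.22523.
Annualized: 1.22523^(1/6) − 1 ≈ 0.03443.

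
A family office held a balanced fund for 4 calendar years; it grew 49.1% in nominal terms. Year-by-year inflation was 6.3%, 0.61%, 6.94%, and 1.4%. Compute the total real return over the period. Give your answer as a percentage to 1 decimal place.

Cumulative inflation factor: 1.063 × 1.0061 × 1.0694 × 1.014 ≈ 1.15972.
Nominal growth factor: 1.49100. Real growth factor = 1.49100 / 1.15972 ≈ 1.28566.
Total real return ≈ 28.5657%.

28.6%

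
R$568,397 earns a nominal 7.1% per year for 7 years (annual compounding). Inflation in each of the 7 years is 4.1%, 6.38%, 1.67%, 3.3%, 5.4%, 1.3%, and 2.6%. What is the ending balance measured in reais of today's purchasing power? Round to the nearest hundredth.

Nominal value at maturity: R$568,397 × (1 + 7.1%)^7 ≈ R$918,709.22.
Price-level factor over 7 years: 1.041 × 1.0638 × 1.0167 × 1.033 × 1.054 × 1.013 × 1.026 ≈ 1.2740934340.
Dividing the nominal maturity value by the price-level factor gives the value in today's money.

R$721,068.95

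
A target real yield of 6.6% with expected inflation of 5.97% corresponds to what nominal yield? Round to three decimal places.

12.964%

By the Fisher equation, 1 + r_nom = (1 + 6.6%)(1 + 5.97%) = 1.066 × 1.0597 = 1.1296402.
So r_nom = 12.96402%.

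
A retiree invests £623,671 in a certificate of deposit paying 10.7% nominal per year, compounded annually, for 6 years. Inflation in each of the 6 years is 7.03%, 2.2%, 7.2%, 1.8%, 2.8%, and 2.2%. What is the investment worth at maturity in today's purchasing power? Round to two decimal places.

£915,162.64

Nominal value at maturity: £623,671 × (1 + 10.7%)^6 ≈ £1,147,734.08.
Price-level factor over 6 years: 1.0703 × 1.022 × 1.072 × 1.018 × 1.028 × 1.022 ≈ 1.2541312658.
Dividing the nominal maturity value by the price-level factor gives the value in today's money.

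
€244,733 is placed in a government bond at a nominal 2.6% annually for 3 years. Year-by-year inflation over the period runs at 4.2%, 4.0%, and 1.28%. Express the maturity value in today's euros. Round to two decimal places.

Nominal value at maturity: €244,733 × (1 + 2.6%)^3 ≈ €264,322.79.
Price-level factor over 3 years: 1.042 × 1.040 × 1.0128 = 1.097551104.
Dividing the nominal maturity value by the price-level factor gives the value in today's money.

€240,829.60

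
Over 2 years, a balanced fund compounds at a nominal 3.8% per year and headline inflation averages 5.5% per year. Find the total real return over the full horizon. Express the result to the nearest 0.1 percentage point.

The annual real rate is (1+3.8%)/(1+5.5%) − 1 = -1.6114%.
Compounded over 2 years: (1 + -0.016114)^2 − 1 ≈ -0.03197.

-3.2%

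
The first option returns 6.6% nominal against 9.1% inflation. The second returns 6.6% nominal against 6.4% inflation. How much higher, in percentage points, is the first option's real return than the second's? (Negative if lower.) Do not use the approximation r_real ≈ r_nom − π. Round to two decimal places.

-2.48

The first option real return: 1.066/1.091 − 1 = -2.291%.
The second real return: 1.066/1.064 − 1 = 0.188%.
Difference: -2.291 − 0.188 = -2.479 pp.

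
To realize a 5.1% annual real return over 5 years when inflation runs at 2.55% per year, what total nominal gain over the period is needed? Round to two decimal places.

Required annual nominal rate: (1+5.1%)(1+2.55%) − 1 = 7.78005%.
Cumulative over 5 years: (1 + 0.0778005)^5 − 1 ≈ 0.45443.

45.44%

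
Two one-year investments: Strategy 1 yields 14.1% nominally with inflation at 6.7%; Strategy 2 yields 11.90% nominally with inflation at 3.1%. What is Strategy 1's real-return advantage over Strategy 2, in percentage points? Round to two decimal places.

-1.60

Strategy 1 real return: 1.141/1.067 − 1 = 6.935%.
Strategy 2 real return: 1.1190/1.031 − 1 = 8.535%.
Difference: 6.935 − 8.535 = -1.600 pp.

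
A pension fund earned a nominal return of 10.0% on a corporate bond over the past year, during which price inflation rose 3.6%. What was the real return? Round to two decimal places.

6.18%

Real return via the Fisher equation: (1 + 10.0%)/(1 + 3.6%) − 1 = 1.100/1.036 − 1 ≈ 0.06178.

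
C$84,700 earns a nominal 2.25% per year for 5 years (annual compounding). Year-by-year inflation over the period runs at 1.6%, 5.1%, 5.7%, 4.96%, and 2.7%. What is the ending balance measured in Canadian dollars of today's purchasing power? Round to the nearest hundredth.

C$77,809.80

Nominal value at maturity: C$84,700 × (1 + 2.25%)^5 ≈ C$94,667.30.
Price-level factor over 5 years: 1.016 × 1.051 × 1.057 × 1.0496 × 1.027 ≈ 1.2166500461.
Dividing the nominal maturity value by the price-level factor gives the value in today's money.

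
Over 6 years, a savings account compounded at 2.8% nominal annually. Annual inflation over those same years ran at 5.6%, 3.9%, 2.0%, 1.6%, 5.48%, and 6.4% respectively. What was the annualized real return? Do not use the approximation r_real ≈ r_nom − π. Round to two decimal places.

Cumulative inflation factor: 1.056 × 1.039 × 1.020 × 1.016 × 1.0548 × 1.064 ≈ 1.27610.
Nominal growth factor: 1.18021. Real growth factor = 1.18021 / 1.27610 ≈ 0.92485.
Annualized: 0.92485^(1/6) − 1 ≈ -0.01294.

-1.29%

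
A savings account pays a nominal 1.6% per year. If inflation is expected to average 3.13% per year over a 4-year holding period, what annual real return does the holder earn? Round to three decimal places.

With constant rates the annual real return is the same each year: (1+1.6%)/(1+3.13%) − 1 = -0.01484.

-1.484%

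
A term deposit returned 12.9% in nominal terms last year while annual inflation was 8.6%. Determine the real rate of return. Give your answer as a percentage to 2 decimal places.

3.96%

Real return via the Fisher equation: (1 + 12.9%)/(1 + 8.6%) − 1 = 1.129/1.086 − 1 ≈ 0.03959.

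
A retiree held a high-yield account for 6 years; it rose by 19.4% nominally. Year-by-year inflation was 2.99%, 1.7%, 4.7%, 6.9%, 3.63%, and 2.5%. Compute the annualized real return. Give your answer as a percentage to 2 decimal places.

-0.70%

Cumulative inflation factor: 1.0299 × 1.017 × 1.047 × 1.069 × 1.0363 × 1.025 ≈ 1.24523.
Nominal growth factor: 1.19400. Real growth factor = 1.19400 / 1.24523 ≈ 0.95886.
Annualized: 0.95886^(1/6) − 1 ≈ -0.00698.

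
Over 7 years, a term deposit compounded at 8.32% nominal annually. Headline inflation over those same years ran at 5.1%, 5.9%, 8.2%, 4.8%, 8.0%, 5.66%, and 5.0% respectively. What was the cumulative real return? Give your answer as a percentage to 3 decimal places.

15.704%

Cumulative inflation factor: 1.051 × 1.059 × 1.082 × 1.048 × 1.080 × 1.0566 × 1.050 ≈ 1.51221.
Nominal growth factor: 1.74969. Real growth factor = 1.74969 / 1.51221 ≈ 1.15704.
Total real return ≈ 15.7043%.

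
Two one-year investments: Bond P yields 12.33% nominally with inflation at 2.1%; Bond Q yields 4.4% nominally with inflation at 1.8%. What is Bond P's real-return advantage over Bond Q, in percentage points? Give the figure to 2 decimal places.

Bond P real return: 1.1233/1.021 − 1 = 10.020%.
Bond Q real return: 1.044/1.018 − 1 = 2.554%.
Difference: 10.020 − 2.554 = 7.466 pp.

7.47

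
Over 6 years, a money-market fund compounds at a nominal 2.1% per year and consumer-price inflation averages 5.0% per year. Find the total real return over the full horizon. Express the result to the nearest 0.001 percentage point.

The annual real rate is (1+2.1%)/(1+5.0%) − 1 = -2.7619%.
Compounded over 6 years: (1 + -0.027619)^6 − 1 ≈ -0.15468.

-15.468%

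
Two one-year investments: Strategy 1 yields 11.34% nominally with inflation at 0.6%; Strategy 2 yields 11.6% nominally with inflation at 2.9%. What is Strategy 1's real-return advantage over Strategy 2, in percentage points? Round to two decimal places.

2.22

Strategy 1 real return: 1.1134/1.006 − 1 = 10.676%.
Strategy 2 real return: 1.116/1.029 − 1 = 8.455%.
Difference: 10.676 − 8.455 = 2.221 pp.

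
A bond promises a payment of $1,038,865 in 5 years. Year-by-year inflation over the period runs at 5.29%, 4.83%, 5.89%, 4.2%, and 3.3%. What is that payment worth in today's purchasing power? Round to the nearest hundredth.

$825,778.20

Price-level factor over 5 years: 1.0529 × 1.0483 × 1.0589 × 1.042 × 1.033 ≈ 1.2580436219.
Purchasing power today: $1,038,865 divided by that factor.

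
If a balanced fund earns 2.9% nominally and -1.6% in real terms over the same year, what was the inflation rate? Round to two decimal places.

4.57%

From (1+r_nom) = (1+r_real)(1+π), we get 1+π = (1 + 2.9%)/(1 − 1.6%) = 1.029/0.984 ≈ 1.04573.
So π ≈ 4.5732%.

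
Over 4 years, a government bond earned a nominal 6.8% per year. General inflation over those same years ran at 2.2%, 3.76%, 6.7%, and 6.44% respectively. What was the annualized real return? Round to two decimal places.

1.95%

Cumulative inflation factor: 1.022 × 1.0376 × 1.067 × 1.0644 ≈ 1.20434.
Nominal growth factor: 1.30102. Real growth factor = 1.30102 / 1.20434 ≈ 1.08028.
Annualized: 1.08028^(1/4) − 1 ≈ 0.01949.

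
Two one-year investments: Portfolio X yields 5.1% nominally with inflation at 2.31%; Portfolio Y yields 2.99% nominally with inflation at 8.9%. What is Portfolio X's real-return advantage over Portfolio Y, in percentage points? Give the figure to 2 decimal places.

Portfolio X real return: 1.051/1.0231 − 1 = 2.727%.
Portfolio Y real return: 1.0299/1.089 − 1 = -5.427%.
Difference: 2.727 − (-5.427) = 8.154 pp.

8.15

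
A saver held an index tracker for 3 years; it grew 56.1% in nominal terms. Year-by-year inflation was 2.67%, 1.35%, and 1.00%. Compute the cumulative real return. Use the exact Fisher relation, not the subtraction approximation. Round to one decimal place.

48.5%

Cumulative inflation factor: 1.0267 × 1.0135 × 1.0100 ≈ 1.05097.
Nominal growth factor: 1.56100. Real growth factor = 1.56100 / 1.05097 ≈ 1.48530.
Total real return ≈ 48.5300%.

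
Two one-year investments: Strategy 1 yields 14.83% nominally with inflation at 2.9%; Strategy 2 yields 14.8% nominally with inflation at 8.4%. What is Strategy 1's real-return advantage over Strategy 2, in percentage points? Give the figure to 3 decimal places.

5.690

Strategy 1 real return: 1.1483/1.029 − 1 = 11.5938%.
Strategy 2 real return: 1.148/1.084 − 1 = 5.9041%.
Difference: 11.5938 − 5.9041 = 5.6897 pp.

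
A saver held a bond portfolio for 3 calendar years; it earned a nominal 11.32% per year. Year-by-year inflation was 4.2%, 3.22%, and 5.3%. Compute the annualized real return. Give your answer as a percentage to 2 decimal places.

Cumulative inflation factor: 1.042 × 1.0322 × 1.053 ≈ 1.13256.
Nominal growth factor: 1.37949. Real growth factor = 1.37949 / 1.13256 ≈ 1.21803.
Annualized: 1.21803^(1/3) − 1 ≈ 0.06796.

6.80%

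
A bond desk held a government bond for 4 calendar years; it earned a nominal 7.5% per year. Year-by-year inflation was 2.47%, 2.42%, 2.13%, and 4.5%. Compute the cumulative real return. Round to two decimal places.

19.23%

Cumulative inflation factor: 1.0247 × 1.0242 × 1.0213 × 1.045 ≈ 1.12009.
Nominal growth factor: 1.33547. Real growth factor = 1.33547 / 1.12009 ≈ 1.19229.
Total real return ≈ 19.2292%.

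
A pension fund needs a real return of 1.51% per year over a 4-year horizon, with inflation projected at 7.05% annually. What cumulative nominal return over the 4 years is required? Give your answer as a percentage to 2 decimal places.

Required annual nominal rate: (1+1.51%)(1+7.05%) − 1 = 8.666455%.
Cumulative over 4 years: (1 + 0.08666455)^4 − 1 ≈ 0.39438.

39.44%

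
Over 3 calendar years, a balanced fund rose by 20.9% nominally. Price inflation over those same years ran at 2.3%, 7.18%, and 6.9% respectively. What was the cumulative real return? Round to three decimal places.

Cumulative inflation factor: 1.023 × 1.0718 × 1.069 ≈ 1.17211.
Nominal growth factor: 1.20900. Real growth factor = 1.20900 / 1.17211 ≈ 1.03148.
Total real return ≈ 3.1476%.

3.148%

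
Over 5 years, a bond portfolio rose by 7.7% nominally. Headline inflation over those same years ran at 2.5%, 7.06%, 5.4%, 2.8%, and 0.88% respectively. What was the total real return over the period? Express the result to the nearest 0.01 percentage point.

Cumulative inflation factor: 1.025 × 1.0706 × 1.054 × 1.028 × 1.0088 ≈ 1.19947.
Nominal growth factor: 1.07700. Real growth factor = 1.07700 / 1.19947 ≈ 0.89790.
Total real return ≈ -10.2104%.

-10.21%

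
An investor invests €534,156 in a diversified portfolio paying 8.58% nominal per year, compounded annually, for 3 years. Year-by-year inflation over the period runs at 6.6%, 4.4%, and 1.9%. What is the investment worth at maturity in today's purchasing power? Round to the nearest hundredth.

Nominal value at maturity: €534,156 × (1 + 8.58%)^3 ≈ €683,781.94.
Price-level factor over 3 years: 1.066 × 1.044 × 1.019 = 1.134049176.
The maturity value deflated by that factor is the answer in today's purchasing power.

€602,956.16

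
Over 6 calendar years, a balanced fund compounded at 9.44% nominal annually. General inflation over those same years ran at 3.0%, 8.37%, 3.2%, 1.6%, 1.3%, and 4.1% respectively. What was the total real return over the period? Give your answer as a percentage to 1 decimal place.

Cumulative inflation factor: 1.030 × 1.0837 × 1.032 × 1.016 × 1.013 × 1.041 ≈ 1.23418.
Nominal growth factor: 1.71813. Real growth factor = 1.71813 / 1.23418 ≈ 1.39212.
Total real return ≈ 39.2120%.

39.2%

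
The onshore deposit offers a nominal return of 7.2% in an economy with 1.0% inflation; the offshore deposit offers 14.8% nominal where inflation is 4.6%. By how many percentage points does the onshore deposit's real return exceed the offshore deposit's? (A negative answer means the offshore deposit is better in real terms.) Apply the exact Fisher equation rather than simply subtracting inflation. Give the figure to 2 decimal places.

-3.61

The onshore deposit real return: 1.072/1.010 − 1 = 6.139%.
The offshore deposit real return: 1.148/1.046 − 1 = 9.751%.
Difference: 6.139 − 9.751 = -3.612 pp.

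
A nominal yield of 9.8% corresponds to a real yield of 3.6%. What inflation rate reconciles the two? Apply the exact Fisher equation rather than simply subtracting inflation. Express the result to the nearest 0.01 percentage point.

From (1+r_nom) = (1+r_real)(1+π), we get 1+π = (1 + 9.8%)/(1 + 3.6%) = 1.098/1.036 ≈ 1.05985.
So π ≈ 5.9846%.

5.98%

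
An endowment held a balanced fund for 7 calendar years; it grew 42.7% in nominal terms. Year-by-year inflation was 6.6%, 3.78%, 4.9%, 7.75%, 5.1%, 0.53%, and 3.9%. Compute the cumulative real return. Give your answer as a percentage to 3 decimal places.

Cumulative inflation factor: 1.066 × 1.0378 × 1.049 × 1.0775 × 1.051 × 1.0053 × 1.039 ≈ 1.37271.
Nominal growth factor: 1.42700. Real growth factor = 1.42700 / 1.37271 ≈ 1.03955.
Total real return ≈ 3.9552%.

3.955%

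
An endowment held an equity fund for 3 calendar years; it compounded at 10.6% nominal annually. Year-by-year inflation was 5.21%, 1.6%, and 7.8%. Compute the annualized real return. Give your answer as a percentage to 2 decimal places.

5.50%

Cumulative inflation factor: 1.0521 × 1.016 × 1.078 ≈ 1.15231.
Nominal growth factor: 1.35290. Real growth factor = 1.35290 / 1.15231 ≈ 1.17408.
Annualized: 1.17408^(1/3) − 1 ≈ 0.05495.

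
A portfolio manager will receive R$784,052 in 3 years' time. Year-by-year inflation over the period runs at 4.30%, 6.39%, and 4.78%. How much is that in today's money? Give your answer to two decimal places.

Price-level factor over 3 years: 1.0430 × 1.0639 × 1.0478 ≈ 1.1626888601.
Purchasing power today: R$784,052 divided by that factor.

R$674,343.78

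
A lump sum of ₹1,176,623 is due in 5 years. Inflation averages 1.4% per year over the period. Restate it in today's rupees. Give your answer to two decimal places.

Price-level factor over 5 years: (1 + 1.4%)^5 ≈ 1.0719876326.
Purchasing power today: ₹1,176,623 divided by that factor.

₹1,097,608.74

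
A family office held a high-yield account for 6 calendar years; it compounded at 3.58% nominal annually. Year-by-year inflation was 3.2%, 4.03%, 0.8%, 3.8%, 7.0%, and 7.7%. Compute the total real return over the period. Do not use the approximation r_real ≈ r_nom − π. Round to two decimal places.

-4.60%

Cumulative inflation factor: 1.032 × 1.0403 × 1.008 × 1.038 × 1.070 × 1.077 ≈ 1.29448.
Nominal growth factor: 1.23497. Real growth factor = 1.23497 / 1.29448 ≈ 0.95403.
Total real return ≈ -4.5975%.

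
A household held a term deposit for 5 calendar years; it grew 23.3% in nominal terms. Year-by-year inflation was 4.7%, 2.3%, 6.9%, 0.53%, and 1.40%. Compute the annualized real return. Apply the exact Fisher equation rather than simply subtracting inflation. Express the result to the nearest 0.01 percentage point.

1.10%

Cumulative inflation factor: 1.047 × 1.023 × 1.069 × 1.0053 × 1.0140 ≈ 1.16717.
Nominal growth factor: 1.23300. Real growth factor = 1.23300 / 1.16717 ≈ 1.05640.
Annualized: 1.05640^(1/5) − 1 ≈ 0.01103.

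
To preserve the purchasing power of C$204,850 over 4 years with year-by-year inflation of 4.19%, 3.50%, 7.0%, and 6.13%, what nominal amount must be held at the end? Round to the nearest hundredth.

C$250,855.89

Cumulative price-level factor: 1.0419 × 1.0350 × 1.070 × 1.0613 ≈ 1.2245832921.
Multiplying C$204,850 by the price-level factor gives the future nominal sum.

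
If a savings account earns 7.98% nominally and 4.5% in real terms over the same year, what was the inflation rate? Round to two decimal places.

3.33%

From (1+r_nom) = (1+r_real)(1+π), we get 1+π = (1 + 7.98%)/(1 + 4.5%) = 1.0798/1.045 ≈ 1.03330.
So π ≈ 3.3301%.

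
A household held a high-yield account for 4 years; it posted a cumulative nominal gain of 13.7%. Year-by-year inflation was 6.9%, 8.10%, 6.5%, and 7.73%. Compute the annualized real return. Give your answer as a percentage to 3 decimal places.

-3.768%

Cumulative inflation factor: 1.069 × 1.0810 × 1.065 × 1.0773 ≈ 1.32584.
Nominal growth factor: 1.13700. Real growth factor = 1.13700 / 1.32584 ≈ 0.85757.
Annualized: 0.85757^(1/4) − 1 ≈ -0.03768.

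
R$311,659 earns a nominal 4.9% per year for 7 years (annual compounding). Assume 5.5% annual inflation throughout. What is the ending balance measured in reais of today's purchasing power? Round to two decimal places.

Nominal value at maturity: R$311,659 × (1 + 4.9%)^7 ≈ R$435,620.28.
Price-level factor over 7 years: (1 + 5.5%)^7 ≈ 1.4546791611.
The maturity value deflated by that factor is the answer in today's purchasing power.

R$299,461.42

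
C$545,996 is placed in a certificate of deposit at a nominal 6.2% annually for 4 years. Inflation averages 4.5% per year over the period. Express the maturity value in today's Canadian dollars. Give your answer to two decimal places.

Nominal value at maturity: C$545,996 × (1 + 6.2%)^4 ≈ C$694,524.43.
Price-level factor over 4 years: (1 + 4.5%)^4 ≈ 1.1925186006.
Dividing the nominal maturity value by the price-level factor gives the value in today's money.

C$582,401.34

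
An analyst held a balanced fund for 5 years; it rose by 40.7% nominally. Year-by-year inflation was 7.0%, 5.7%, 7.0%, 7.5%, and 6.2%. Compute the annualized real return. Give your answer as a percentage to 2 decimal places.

0.37%

Cumulative inflation factor: 1.070 × 1.057 × 1.070 × 1.075 × 1.062 ≈ 1.38158.
Nominal growth factor: 1.40700. Real growth factor = 1.40700 / 1.38158 ≈ 1.01840.
Annualized: 1.01840^(1/5) − 1 ≈ 0.00365.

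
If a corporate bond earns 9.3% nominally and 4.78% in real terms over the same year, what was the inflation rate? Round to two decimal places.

From (1+r_nom) = (1+r_real)(1+π), we get 1+π = (1 + 9.3%)/(1 + 4.78%) = 1.093/1.0478 ≈ 1.04314.
So π ≈ 4.3138%.

4.31%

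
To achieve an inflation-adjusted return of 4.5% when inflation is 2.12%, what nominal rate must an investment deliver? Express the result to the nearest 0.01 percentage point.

6.72%

By the Fisher equation, 1 + r_nom = (1 + 4.5%)(1 + 2.12%) = 1.045 × 1.0212 = 1.067154.
So r_nom = 6.7154%.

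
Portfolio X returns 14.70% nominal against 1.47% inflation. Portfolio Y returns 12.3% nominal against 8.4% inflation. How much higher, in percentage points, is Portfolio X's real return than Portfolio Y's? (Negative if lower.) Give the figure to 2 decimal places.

9.44

Portfolio X real return: 1.1470/1.0147 − 1 = 13.038%.
Portfolio Y real return: 1.123/1.084 − 1 = 3.598%.
Difference: 13.038 − 3.598 = 9.440 pp.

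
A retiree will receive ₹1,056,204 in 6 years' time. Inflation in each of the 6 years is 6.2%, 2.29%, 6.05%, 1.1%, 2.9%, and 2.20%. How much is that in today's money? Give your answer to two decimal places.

Price-level factor over 6 years: 1.062 × 1.0229 × 1.0605 × 1.011 × 1.029 × 1.0220 ≈ 1.2248581446.
Purchasing power today: ₹1,056,204 divided by that factor.

₹862,307.20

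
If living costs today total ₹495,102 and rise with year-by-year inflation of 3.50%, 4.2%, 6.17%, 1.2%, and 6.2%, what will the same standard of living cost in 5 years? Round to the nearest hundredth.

₹609,269.72

Cumulative price-level factor: 1.0350 × 1.042 × 1.0617 × 1.012 × 1.062 ≈ 1.2305943460.
Multiplying ₹495,102 by the price-level factor gives the future nominal sum.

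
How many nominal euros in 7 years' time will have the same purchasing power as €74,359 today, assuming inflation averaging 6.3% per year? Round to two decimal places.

Cumulative price-level factor: (1+6.3%)^7 ≈ 1.5336732814.
The nominal amount required is €74,359 scaled up by that factor.

€114,042.41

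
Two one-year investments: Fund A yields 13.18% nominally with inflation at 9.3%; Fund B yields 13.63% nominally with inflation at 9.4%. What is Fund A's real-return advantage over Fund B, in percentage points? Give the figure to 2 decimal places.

-0.32

Fund A real return: 1.1318/1.093 − 1 = 3.550%.
Fund B real return: 1.1363/1.094 − 1 = 3.867%.
Difference: 3.550 − 3.867 = -0.317 pp.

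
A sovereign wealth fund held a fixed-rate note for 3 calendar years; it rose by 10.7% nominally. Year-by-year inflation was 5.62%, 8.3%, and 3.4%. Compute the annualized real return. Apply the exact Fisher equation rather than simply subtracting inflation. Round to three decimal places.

Cumulative inflation factor: 1.0562 × 1.083 × 1.034 ≈ 1.18276.
Nominal growth factor: 1.10700. Real growth factor = 1.10700 / 1.18276 ≈ 0.93595.
Annualized: 0.93595^(1/3) − 1 ≈ -0.02182.

-2.182%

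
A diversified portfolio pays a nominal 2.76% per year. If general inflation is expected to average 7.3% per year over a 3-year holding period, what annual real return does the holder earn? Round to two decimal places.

With constant rates the annual real return is the same each year: (1+2.76%)/(1+7.3%) − 1 = -0.04231.

-4.23%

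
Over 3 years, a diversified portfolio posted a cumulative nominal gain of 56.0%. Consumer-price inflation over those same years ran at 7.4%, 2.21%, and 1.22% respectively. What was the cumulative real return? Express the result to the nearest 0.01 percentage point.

Cumulative inflation factor: 1.074 × 1.0221 × 1.0122 ≈ 1.11113.
Nominal growth factor: 1.56000. Real growth factor = 1.56000 / 1.11113 ≈ 1.40398.
Total real return ≈ 40.3979%.

40.40%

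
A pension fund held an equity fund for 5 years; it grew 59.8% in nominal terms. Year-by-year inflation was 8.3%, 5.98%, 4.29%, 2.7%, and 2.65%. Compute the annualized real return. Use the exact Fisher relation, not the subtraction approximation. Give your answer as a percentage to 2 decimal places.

Cumulative inflation factor: 1.083 × 1.0598 × 1.0429 × 1.027 × 1.0265 ≈ 1.26190.
Nominal growth factor: 1.59800. Real growth factor = 1.59800 / 1.26190 ≈ 1.26635.
Annualized: 1.26635^(1/5) − 1 ≈ 0.04836.

4.84%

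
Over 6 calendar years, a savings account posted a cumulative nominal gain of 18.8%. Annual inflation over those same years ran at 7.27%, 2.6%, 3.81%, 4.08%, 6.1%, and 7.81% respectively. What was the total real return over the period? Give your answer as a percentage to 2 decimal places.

-12.66%

Cumulative inflation factor: 1.0727 × 1.026 × 1.0381 × 1.0408 × 1.061 × 1.0781 ≈ 1.36021.
Nominal growth factor: 1.18800. Real growth factor = 1.18800 / 1.36021 ≈ 0.87339.
Total real return ≈ -12.6607%.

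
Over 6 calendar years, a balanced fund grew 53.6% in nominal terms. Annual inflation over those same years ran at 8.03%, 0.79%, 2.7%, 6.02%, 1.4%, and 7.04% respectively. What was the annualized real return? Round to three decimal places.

2.995%

Cumulative inflation factor: 1.0803 × 1.0079 × 1.027 × 1.0602 × 1.014 × 1.0704 ≈ 1.28678.
Nominal growth factor: 1.53600. Real growth factor = 1.53600 / 1.28678 ≈ 1.19368.
Annualized: 1.19368^(1/6) − 1 ≈ 0.02995.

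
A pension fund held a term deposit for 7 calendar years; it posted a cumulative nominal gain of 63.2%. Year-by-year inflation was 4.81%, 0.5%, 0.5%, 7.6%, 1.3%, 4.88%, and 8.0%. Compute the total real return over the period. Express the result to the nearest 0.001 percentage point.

Cumulative inflation factor: 1.0481 × 1.005 × 1.005 × 1.076 × 1.013 × 1.0488 × 1.080 ≈ 1.30699.
Nominal growth factor: 1.63200. Real growth factor = 1.63200 / 1.30699 ≈ 1.24867.
Total real return ≈ 24.8669%.

24.867%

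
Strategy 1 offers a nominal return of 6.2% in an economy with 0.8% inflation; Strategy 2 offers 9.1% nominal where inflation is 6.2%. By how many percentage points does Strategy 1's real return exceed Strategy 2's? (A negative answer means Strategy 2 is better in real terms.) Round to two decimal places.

2.63

Strategy 1 real return: 1.062/1.008 − 1 = 5.357%.
Strategy 2 real return: 1.091/1.062 − 1 = 2.731%.
Difference: 5.357 − 2.731 = 2.626 pp.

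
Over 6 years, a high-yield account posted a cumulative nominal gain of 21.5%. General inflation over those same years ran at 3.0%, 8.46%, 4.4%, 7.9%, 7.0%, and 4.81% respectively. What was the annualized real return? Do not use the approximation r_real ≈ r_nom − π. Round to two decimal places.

Cumulative inflation factor: 1.030 × 1.0846 × 1.044 × 1.079 × 1.070 × 1.0481 ≈ 1.41129.
Nominal growth factor: 1.21500. Real growth factor = 1.21500 / 1.41129 ≈ 0.86092.
Annualized: 0.86092^(1/6) − 1 ≈ -0.02465.

-2.47%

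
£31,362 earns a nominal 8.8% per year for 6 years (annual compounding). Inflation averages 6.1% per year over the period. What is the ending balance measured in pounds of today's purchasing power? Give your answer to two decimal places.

£36,465.72

Nominal value at maturity: £31,362 × (1 + 8.8%)^6 ≈ £52,020.81.
Price-level factor over 6 years: (1 + 6.1%)^6 ≈ 1.4265674267.
Dividing the nominal maturity value by the price-level factor gives the value in today's money.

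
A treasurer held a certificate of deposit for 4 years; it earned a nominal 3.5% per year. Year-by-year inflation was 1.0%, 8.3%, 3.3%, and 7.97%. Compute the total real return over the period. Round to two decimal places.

Cumulative inflation factor: 1.010 × 1.083 × 1.033 × 1.0797 ≈ 1.21998.
Nominal growth factor: 1.14752. Real growth factor = 1.14752 / 1.21998 ≈ 0.94061.
Total real return ≈ -5.9393%.

-5.94%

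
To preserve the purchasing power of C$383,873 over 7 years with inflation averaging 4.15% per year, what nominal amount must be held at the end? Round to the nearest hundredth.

C$510,272.88

Cumulative price-level factor: (1+4.15%)^7 ≈ 1.3292752542.
Multiplying C$383,873 by the price-level factor gives the future nominal sum.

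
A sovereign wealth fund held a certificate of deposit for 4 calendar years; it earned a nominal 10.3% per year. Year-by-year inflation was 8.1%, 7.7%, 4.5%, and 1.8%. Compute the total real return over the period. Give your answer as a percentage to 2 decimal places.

19.51%

Cumulative inflation factor: 1.081 × 1.077 × 1.045 × 1.018 ≈ 1.23853.
Nominal growth factor: 1.48014. Real growth factor = 1.48014 / 1.23853 ≈ 1.19508.
Total real return ≈ 19.5079%.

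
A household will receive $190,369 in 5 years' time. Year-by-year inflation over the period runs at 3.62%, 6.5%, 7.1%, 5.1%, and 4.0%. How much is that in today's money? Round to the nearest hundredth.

$147,359.29

Price-level factor over 5 years: 1.0362 × 1.065 × 1.071 × 1.051 × 1.040 ≈ 1.2918697287.
Purchasing power today: $190,369 divided by that factor.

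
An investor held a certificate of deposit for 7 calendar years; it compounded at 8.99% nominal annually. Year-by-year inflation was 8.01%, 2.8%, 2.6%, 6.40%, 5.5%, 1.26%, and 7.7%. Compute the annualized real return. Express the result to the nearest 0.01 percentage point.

3.93%

Cumulative inflation factor: 1.0801 × 1.028 × 1.026 × 1.0640 × 1.055 × 1.0126 × 1.077 ≈ 1.39461.
Nominal growth factor: 1.82687. Real growth factor = 1.82687 / 1.39461 ≈ 1.30995.
Annualized: 1.30995^(1/7) − 1 ≈ 0.03932.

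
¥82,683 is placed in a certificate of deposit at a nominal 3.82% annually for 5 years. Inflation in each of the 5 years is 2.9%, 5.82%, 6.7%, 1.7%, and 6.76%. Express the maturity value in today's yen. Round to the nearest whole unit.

Nominal value at maturity: ¥82,683 × (1 + 3.82%)^5 ≈ ¥99,729.
Price-level factor over 5 years: 1.029 × 1.0582 × 1.067 × 1.017 × 1.0676 ≈ 1.2614704146.
Dividing the nominal maturity value by the price-level factor gives the value in today's money.

¥79,058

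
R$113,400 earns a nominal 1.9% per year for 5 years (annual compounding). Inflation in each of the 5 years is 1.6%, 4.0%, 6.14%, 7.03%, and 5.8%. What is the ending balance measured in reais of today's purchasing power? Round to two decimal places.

R$98,103.99

Nominal value at maturity: R$113,400 × (1 + 1.9%)^5 ≈ R$124,590.23.
Price-level factor over 5 years: 1.016 × 1.040 × 1.0614 × 1.0703 × 1.058 ≈ 1.2699812927.
Dividing the nominal maturity value by the price-level factor gives the value in today's money.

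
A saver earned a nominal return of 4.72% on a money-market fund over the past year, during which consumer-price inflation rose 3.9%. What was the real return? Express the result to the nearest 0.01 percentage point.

0.79%

Real return via the Fisher equation: (1 + 4.72%)/(1 + 3.9%) − 1 = 1.0472/1.039 − 1 ≈ 0.00789.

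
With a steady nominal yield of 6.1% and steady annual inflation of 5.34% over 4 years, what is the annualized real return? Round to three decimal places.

0.721%

With constant rates the annual real return is the same each year: (1+6.1%)/(1+5.34%) − 1 = 0.00721.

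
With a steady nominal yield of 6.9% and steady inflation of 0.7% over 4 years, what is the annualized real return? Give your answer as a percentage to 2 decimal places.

With constant rates the annual real return is the same each year: (1+6.9%)/(1+0.7%) − 1 = 0.06157.

6.16%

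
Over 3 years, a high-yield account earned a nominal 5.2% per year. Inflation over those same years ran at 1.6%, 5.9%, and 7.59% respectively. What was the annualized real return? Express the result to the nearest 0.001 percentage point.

0.191%

Cumulative inflation factor: 1.016 × 1.059 × 1.0759 ≈ 1.15761.
Nominal growth factor: 1.16425. Real growth factor = 1.16425 / 1.15761 ≈ 1.00574.
Annualized: 1.00574^(1/3) − 1 ≈ 0.00191.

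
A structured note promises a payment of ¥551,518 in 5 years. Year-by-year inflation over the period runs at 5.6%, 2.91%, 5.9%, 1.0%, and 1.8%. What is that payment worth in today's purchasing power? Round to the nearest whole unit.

¥466,094

Price-level factor over 5 years: 1.056 × 1.0291 × 1.059 × 1.010 × 1.018 ≈ 1.1832775049.
Purchasing power today: ¥551,518 divided by that factor.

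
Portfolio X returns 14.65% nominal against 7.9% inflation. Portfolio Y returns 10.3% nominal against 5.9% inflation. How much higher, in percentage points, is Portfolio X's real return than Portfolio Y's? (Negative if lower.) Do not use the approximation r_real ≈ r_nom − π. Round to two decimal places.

Portfolio X real return: 1.1465/1.079 − 1 = 6.256%.
Portfolio Y real return: 1.103/1.059 − 1 = 4.155%.
Difference: 6.256 − 4.155 = 2.101 pp.

2.10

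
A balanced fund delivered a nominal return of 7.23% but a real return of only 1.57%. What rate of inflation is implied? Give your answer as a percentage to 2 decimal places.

5.57%

From (1+r_nom) = (1+r_real)(1+π), we get 1+π = (1 + 7.23%)/(1 + 1.57%) = 1.0723/1.0157 ≈ 1.05573.
So π ≈ 5.5725%.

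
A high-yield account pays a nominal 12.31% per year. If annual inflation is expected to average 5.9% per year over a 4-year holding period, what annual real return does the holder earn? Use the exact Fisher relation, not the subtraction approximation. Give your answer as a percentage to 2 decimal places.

With constant rates the annual real return is the same each year: (1+12.31%)/(1+5.9%) − 1 = 0.06053.

6.05%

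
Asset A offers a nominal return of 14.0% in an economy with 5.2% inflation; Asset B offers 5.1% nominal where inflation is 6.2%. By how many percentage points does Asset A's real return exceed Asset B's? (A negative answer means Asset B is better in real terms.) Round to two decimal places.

Asset A real return: 1.140/1.052 − 1 = 8.365%.
Asset B real return: 1.051/1.062 − 1 = -1.036%.
Difference: 8.365 − (-1.036) = 9.401 pp.

9.40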